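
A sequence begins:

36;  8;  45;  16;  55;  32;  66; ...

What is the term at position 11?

The terms cycle through 2 interleaved subsequences.
Track A is 36, 45, 55, 66, which is the triangular numbers T_8, T_9, ….
Track B is 8, 16, 32, which is powers of 2.
Position 11 → track A, term 6 = 91.

91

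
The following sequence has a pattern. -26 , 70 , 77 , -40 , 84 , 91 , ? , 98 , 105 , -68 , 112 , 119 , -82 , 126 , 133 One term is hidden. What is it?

The slot pattern repeats as ABB (period 3), so there are 2 interleaved tracks.
Subsequence A is -26, -40, ?, -68, -82, which is subtracting 14 each time.
Subsequence B is 70, 77, 84, 91, 98, 105, 112, 119, 126, 133, which is adding 7 each time.
Subsequence A's pattern makes the blank -54.

-54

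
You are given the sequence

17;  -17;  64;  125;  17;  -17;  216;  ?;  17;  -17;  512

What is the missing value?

343

Reading positions in blocks of 4 reveals the pattern AABB — 2 tracks woven together.
Stream A is 17, -17, 17, -17, 17, -17, which is alternating ±17.
Stream B is 64, 125, 216, ?, 512, which is consecutive cubes n³ from n = 4.
Filling stream B at index 4 by its rule yields 343.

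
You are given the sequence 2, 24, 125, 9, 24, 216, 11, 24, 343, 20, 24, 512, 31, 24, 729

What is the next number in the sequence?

Read the sequence 3 terms at a time; column i is its own pattern.
Stream A = 2, 9, 11, 20, 31: each term equals the sum of the previous two.
Stream B = 24, 24, 24, 24, 24: the constant sequence 24.
Stream C = 125, 216, 343, 512, 729: the cubes 5³, 6³, 7³, ….
Position 16 → stream A, term 6 = 51.

51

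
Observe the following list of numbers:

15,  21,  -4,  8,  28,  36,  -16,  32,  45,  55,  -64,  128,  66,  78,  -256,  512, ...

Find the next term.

91

Reading positions in blocks of 4 reveals the pattern AABB — 2 tracks woven together.
Stream A: 15, 21, 28, 36, 45, 55, 66, 78 — triangular numbers n(n+1)/2 for n = 5, 6, ….
Stream B: -4, 8, -16, 32, -64, 128, -256, 512 — geometric, ×-2 each step.
Position 17 falls in stream A as its term 9, giving 91.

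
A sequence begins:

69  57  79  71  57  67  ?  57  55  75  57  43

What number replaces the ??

73

Taking every 3rd term gives 3 separate tracks.
Track A: 69, 71, ?, 75. Arithmetic, step +2.
Track B: 57, 57, 57, 57. Always 57.
Track C: 79, 67, 55, 43. Arithmetic, step −12.
Track A's pattern makes the blank 73.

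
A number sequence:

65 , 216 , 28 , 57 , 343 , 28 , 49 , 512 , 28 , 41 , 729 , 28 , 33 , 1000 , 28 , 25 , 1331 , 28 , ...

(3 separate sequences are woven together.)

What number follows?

17

Split by position mod 3 into 3 tracks.
Track A is 65, 57, 49, 41, 33, 25, which is subtracting 8 each time.
Track B is 216, 343, 512, 729, 1000, 1331, which is the cubes 6³, 7³, 8³, ….
Track C is 28, 28, 28, 28, 28, 28, which is constant 28.
The 19th slot belongs to track A; its 7th term is 17.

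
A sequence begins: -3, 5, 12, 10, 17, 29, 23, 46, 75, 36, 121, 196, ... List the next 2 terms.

Positions follow the repeating pattern ABB; grouping by letter gives 2 tracks.
Track A = -3, 10, 23, 36: arithmetic, step +13.
Track B = 5, 12, 17, 29, 46, 75, 121, 196: each term equals the sum of the previous two.
Term 13 comes from track A (its 5th entry): 49.
The 14th slot belongs to track B; its 9th term is 317.

49, 317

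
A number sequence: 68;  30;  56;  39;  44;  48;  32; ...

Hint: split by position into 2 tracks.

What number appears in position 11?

Taking every 2nd term gives 2 separate tracks.
Stream A: 68, 56, 44, 32 (subtracting 12 each time).
Stream B: 30, 39, 48 (arithmetic, step +9).
The 11th slot belongs to stream A; its 6th term is 8.

8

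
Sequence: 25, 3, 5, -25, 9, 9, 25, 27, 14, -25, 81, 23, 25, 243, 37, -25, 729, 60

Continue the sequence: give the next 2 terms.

Split by position mod 3 into 3 tracks.
Stream A is 25, -25, 25, -25, 25, -25, which is the oscillation 25·(−1)^(n+1).
Stream B is 3, 9, 27, 81, 243, 729, which is a geometric progression (common ratio 3).
Stream C is 5, 9, 14, 23, 37, 60, which is Fibonacci-style (each term is the sum of the two before it).
The 19th slot belongs to stream A; its 7th term is 25.
Position 20 falls in stream B as its term 7, giving 2187.

25, 2187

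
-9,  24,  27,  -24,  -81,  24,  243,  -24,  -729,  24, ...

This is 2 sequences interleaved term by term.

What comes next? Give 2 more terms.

Taking every 2nd term gives 2 separate tracks.
Track A: -9, 27, -81, 243, -729 (geometric, ×-3 each step).
Track B: 24, -24, 24, -24, 24 (oscillating between 24 and -24).
Position 11 falls in track A as its term 6, giving 2187.
Position 12 falls in track B as its term 6, giving -24.

2187, -24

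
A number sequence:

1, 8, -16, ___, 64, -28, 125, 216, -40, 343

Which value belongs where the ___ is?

27

Reading positions in blocks of 3 reveals the pattern AAB — 2 tracks woven together.
Stream A: 1, 8, ?, 64, 125, 216, 343 — perfect cubes starting at 1³.
Stream B: -16, -28, -40 — linear: a_n = -4 − 12·n.
Stream A's pattern makes the blank 27.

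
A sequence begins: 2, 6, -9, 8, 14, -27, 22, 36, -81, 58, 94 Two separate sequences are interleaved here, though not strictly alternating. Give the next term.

-243

Reading positions in blocks of 3 reveals the pattern AAB — 2 tracks woven together.
Stream A: 2, 6, 8, 14, 22, 36, 58, 94 — Fibonacci-style (each term is the sum of the two before it).
Stream B: -9, -27, -81 — geometric, ×3 each step.
The 12th slot belongs to stream B; its 4th term is -243.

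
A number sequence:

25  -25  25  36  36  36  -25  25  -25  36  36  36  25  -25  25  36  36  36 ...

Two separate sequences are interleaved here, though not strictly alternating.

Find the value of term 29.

36

Reading positions in blocks of 6 reveals the pattern AAABBB — 2 tracks woven together.
Stream A: 25, -25, 25, -25, 25, -25, 25, -25, 25 — oscillating between 25 and -25.
Stream B: 36, 36, 36, 36, 36, 36, 36, 36, 36 — constant 36.
Position 29 falls in stream B as its term 14, giving 36.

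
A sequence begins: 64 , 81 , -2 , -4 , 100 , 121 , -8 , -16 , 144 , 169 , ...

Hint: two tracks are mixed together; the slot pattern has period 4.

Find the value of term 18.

Reading positions in blocks of 4 reveals the pattern AABB — 2 tracks woven together.
Stream A: 64, 81, 100, 121, 144, 169 — consecutive squares n² from n = 8.
Stream B: -2, -4, -8, -16 — geometric with ratio 2.
Position 18 → stream A, term 10 = 289.

289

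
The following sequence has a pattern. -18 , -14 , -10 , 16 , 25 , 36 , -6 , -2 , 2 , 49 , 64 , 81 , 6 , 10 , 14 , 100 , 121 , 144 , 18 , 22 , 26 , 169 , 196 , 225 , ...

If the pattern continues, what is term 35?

400

The slot pattern repeats as AAABBB (period 6), so there are 2 interleaved tracks.
Track A: -18, -14, -10, -6, -2, 2, 6, 10, 14, 18, 22, 26 (arithmetic, step +4).
Track B: 16, 25, 36, 49, 64, 81, 100, 121, 144, 169, 196, 225 (the squares 4², 5², 6², …).
Term 35 comes from track B (its 17th entry): 400.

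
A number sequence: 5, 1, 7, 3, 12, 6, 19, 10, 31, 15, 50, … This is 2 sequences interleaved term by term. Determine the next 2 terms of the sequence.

Positions 1, 3, 5, … form one subsequence and positions 2, 4, 6, … form another.
Stream A: 5, 7, 12, 19, 31, 50 — a Fibonacci-like recurrence a_n = a_{n-1} + a_{n-2}.
Stream B: 1, 3, 6, 10, 15 — the triangular numbers T_1, T_2, ….
Position 12 falls in stream B as its term 6, giving 21.
Position 13 → stream A, term 7 = 81.

21, 81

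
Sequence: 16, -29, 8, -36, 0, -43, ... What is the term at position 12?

Positions 1, 3, 5, … form one subsequence and positions 2, 4, 6, … form another.
Stream A: 16, 8, 0. Arithmetic with common difference −8.
Stream B: -29, -36, -43. Arithmetic, step −7.
The 12th slot belongs to stream B; its 6th term is -64.

-64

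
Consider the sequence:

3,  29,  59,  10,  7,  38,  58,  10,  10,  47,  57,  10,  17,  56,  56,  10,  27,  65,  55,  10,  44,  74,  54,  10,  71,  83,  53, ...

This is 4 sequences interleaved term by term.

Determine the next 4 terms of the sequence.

10, 115, 92, 52

Read the sequence 4 terms at a time; column i is its own pattern.
Track A: 3, 7, 10, 17, 27, 44, 71. Fibonacci-style (each term is the sum of the two before it).
Track B: 29, 38, 47, 56, 65, 74, 83. Adding 9 each time.
Track C: 59, 58, 57, 56, 55, 54, 53. Arithmetic, step −1.
Track D: 10, 10, 10, 10, 10, 10. Constant 10.
Position 28 falls in track D as its term 7, giving 10.
Position 29 falls in track A as its term 8, giving 115.
Term 30 comes from track B (its 8th entry): 92.
Position 31 falls in track C as its term 8, giving 52.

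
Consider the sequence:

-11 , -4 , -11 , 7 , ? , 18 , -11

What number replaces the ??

Positions 1, 3, 5, … form one subsequence and positions 2, 4, 6, … form another.
Track A: -11, -11, ?, -11 (constant -11).
Track B: -4, 7, 18 (linear: a_n = -15 + 11·n).
Track A's pattern makes the blank -11.

-11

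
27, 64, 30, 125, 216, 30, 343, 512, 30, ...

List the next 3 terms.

Reading positions in blocks of 3 reveals the pattern AAB — 2 tracks woven together.
Stream A: 27, 64, 125, 216, 343, 512. Perfect cubes starting at 3³.
Stream B: 30, 30, 30. The constant sequence 30.
Position 10 → stream A, term 7 = 729.
Position 11 → stream A, term 8 = 1000.
The 12th slot belongs to stream B; its 4th term is 30.

729, 1000, 30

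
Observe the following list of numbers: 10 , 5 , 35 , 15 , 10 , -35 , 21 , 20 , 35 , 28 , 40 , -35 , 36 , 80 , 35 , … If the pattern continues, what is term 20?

The terms cycle through 3 interleaved subsequences.
Track A: 10, 15, 21, 28, 36. Triangular numbers starting at T_4.
Track B: 5, 10, 20, 40, 80. A geometric progression (common ratio 2).
Track C: 35, -35, 35, -35, 35. Alternating ±35.
Position 20 → track B, term 7 = 320.

320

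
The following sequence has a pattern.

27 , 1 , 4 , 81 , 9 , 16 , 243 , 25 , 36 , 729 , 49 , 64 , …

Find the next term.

The slot pattern repeats as ABB (period 3), so there are 2 interleaved tracks.
Stream A: 27, 81, 243, 729 (powers 3^3, 3^4, 3^5, …).
Stream B: 1, 4, 9, 16, 25, 36, 49, 64 (perfect squares starting at 1²).
The 13th slot belongs to stream A; its 5th term is 2187.

2187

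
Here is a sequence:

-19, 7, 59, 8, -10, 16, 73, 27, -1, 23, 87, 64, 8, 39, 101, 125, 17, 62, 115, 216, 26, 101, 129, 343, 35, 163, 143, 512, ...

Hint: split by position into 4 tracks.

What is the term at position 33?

Read the sequence 4 terms at a time; column i is its own pattern.
Track A = -19, -10, -1, 8, 17, 26, 35: arithmetic with common difference +9.
Track B = 7, 16, 23, 39, 62, 101, 163: each term equals the sum of the previous two.
Track C = 59, 73, 87, 101, 115, 129, 143: arithmetic with common difference +14.
Track D = 8, 27, 64, 125, 216, 343, 512: the cubes 2³, 3³, 4³, ….
The 33rd slot belongs to track A; its 9th term is 53.

53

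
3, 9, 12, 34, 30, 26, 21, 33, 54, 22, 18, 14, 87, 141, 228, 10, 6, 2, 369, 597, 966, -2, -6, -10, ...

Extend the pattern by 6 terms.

1563, 2529, 4092, -14, -18, -22

Positions follow the repeating pattern AAABBB; grouping by letter gives 2 tracks.
Track A: 3, 9, 12, 21, 33, 54, 87, 141, 228, 369, 597, 966 (a Fibonacci-like recurrence a_n = a_{n-1} + a_{n-2}).
Track B: 34, 30, 26, 22, 18, 14, 10, 6, 2, -2, -6, -10 (arithmetic with common difference −4).
Position 25 → track A, term 13 = 1563.
The 26th slot belongs to track A; its 14th term is 2529.
The 27th slot belongs to track A; its 15th term is 4092.
Term 28 comes from track B (its 13th entry): -14.
Position 29 falls in track B as its term 14, giving -18.
Position 30 → track B, term 15 = -22.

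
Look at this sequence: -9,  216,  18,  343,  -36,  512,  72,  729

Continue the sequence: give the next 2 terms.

-144, 1000

The terms cycle through 2 interleaved subsequences.
Stream A: -9, 18, -36, 72 (geometric, ×-2 each step).
Stream B: 216, 343, 512, 729 (perfect cubes starting at 6³).
Position 9 falls in stream A as its term 5, giving -144.
Position 10 falls in stream B as its term 5, giving 1000.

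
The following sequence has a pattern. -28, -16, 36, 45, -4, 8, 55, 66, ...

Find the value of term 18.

80

The slot pattern repeats as AABB (period 4), so there are 2 interleaved tracks.
Track A = -28, -16, -4, 8: adding 12 each time.
Track B = 36, 45, 55, 66: triangular numbers n(n+1)/2 for n = 8, 9, ….
Position 18 falls in track A as its term 10, giving 80.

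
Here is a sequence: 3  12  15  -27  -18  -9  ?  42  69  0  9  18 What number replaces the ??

27

Reading positions in blocks of 6 reveals the pattern AAABBB — 2 tracks woven together.
Track A = 3, 12, 15, ?, 42, 69: Fibonacci-style (each term is the sum of the two before it).
Track B = -27, -18, -9, 0, 9, 18: arithmetic, step +9.
Filling track A at index 4 by its rule yields 27.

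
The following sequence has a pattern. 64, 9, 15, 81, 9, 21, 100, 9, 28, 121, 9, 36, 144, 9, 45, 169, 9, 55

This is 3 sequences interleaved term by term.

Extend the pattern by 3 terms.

196, 9, 66

Taking every 3rd term gives 3 separate tracks.
Track A = 64, 81, 100, 121, 144, 169: the squares 8², 9², 10², ….
Track B = 9, 9, 9, 9, 9, 9: always 9.
Track C = 15, 21, 28, 36, 45, 55: the triangular numbers T_5, T_6, ….
Position 19 → track A, term 7 = 196.
The 20th slot belongs to track B; its 7th term is 9.
Position 21 → track C, term 7 = 66.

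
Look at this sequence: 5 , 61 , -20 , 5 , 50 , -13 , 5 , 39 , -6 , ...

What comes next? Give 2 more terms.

The terms cycle through 3 interleaved subsequences.
Stream A = 5, 5, 5: constant 5.
Stream B = 61, 50, 39: arithmetic, step −11.
Stream C = -20, -13, -6: adding 7 each time.
Position 10 falls in stream A as its term 4, giving 5.
The 11th slot belongs to stream B; its 4th term is 28.

5, 28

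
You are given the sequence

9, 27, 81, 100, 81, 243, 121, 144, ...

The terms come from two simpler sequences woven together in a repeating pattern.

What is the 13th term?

6561

The slot pattern repeats as AABB (period 4), so there are 2 interleaved tracks.
Subsequence A = 9, 27, 81, 243: powers 3^2, 3^3, 3^4, ….
Subsequence B = 81, 100, 121, 144: perfect squares starting at 9².
Position 13 → subsequence A, term 7 = 6561.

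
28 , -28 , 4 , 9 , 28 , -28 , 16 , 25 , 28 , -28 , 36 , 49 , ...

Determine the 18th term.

-28

The slot pattern repeats as AABB (period 4), so there are 2 interleaved tracks.
Track A: 28, -28, 28, -28, 28, -28 — oscillating between 28 and -28.
Track B: 4, 9, 16, 25, 36, 49 — perfect squares starting at 2².
Term 18 comes from track A (its 10th entry): -28.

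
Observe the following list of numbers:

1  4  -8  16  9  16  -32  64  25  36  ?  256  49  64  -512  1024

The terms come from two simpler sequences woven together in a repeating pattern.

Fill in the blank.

-128

Positions follow the repeating pattern AABB; grouping by letter gives 2 tracks.
Stream A: 1, 4, 9, 16, 25, 36, 49, 64 — the squares 1², 2², 3², ….
Stream B: -8, 16, -32, 64, ?, 256, -512, 1024 — multiplying by -2 each time.
The gap is stream B's term 5; the rule gives -128.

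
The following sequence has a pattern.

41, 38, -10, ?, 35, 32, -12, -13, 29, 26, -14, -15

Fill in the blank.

Reading positions in blocks of 4 reveals the pattern AABB — 2 tracks woven together.
Track A: 41, 38, 35, 32, 29, 26 (linear: a_n = 44 − 3·n).
Track B: -10, ?, -12, -13, -14, -15 (arithmetic, step −1).
So the missing entry in track B is -11.

-11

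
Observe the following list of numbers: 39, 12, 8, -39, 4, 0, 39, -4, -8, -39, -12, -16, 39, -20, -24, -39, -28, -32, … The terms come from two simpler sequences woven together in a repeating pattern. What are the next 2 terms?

The slot pattern repeats as ABB (period 3), so there are 2 interleaved tracks.
Track A: 39, -39, 39, -39, 39, -39 — the oscillation 39·(−1)^(n+1).
Track B: 12, 8, 4, 0, -4, -8, -12, -16, -20, -24, -28, -32 — linear: a_n = 16 − 4·n.
Term 19 comes from track A (its 7th entry): 39.
Position 20 falls in track B as its term 13, giving -36.

39, -36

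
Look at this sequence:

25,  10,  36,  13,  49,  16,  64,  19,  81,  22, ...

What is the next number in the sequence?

100

Taking every 2nd term gives 2 separate tracks.
Stream A: 25, 36, 49, 64, 81 — consecutive squares n² from n = 5.
Stream B: 10, 13, 16, 19, 22 — linear: a_n = 7 + 3·n.
The 11th slot belongs to stream A; its 6th term is 100.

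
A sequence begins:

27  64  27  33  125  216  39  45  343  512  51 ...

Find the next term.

The slot pattern repeats as AABB (period 4), so there are 2 interleaved tracks.
Stream A is 27, 64, 125, 216, 343, 512, which is perfect cubes starting at 3³.
Stream B is 27, 33, 39, 45, 51, which is arithmetic with common difference +6.
Position 12 falls in stream B as its term 6, giving 57.

57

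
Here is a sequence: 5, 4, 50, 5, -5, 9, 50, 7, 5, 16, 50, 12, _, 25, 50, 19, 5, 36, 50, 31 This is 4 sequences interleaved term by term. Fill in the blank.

-5

The terms cycle through 4 interleaved subsequences.
Track A: 5, -5, 5, ?, 5 — the oscillation 5·(−1)^(n+1).
Track B: 4, 9, 16, 25, 36 — consecutive squares n² from n = 2.
Track C: 50, 50, 50, 50, 50 — always 50.
Track D: 5, 7, 12, 19, 31 — a Fibonacci-like recurrence a_n = a_{n-1} + a_{n-2}.
Track A's pattern makes the blank -5.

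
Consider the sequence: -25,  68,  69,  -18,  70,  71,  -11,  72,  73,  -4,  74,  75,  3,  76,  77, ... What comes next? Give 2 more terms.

10, 78

Positions follow the repeating pattern ABB; grouping by letter gives 2 tracks.
Track A = -25, -18, -11, -4, 3: arithmetic, step +7.
Track B = 68, 69, 70, 71, 72, 73, 74, 75, 76, 77: arithmetic with common difference +1.
Position 16 falls in track A as its term 6, giving 10.
Position 17 falls in track B as its term 11, giving 78.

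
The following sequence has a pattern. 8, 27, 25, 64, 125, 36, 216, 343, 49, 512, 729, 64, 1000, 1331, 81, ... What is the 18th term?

100

Positions follow the repeating pattern AAB; grouping by letter gives 2 tracks.
Track A: 8, 27, 64, 125, 216, 343, 512, 729, 1000, 1331. The cubes 2³, 3³, 4³, ….
Track B: 25, 36, 49, 64, 81. Consecutive squares n² from n = 5.
Position 18 falls in track B as its term 6, giving 100.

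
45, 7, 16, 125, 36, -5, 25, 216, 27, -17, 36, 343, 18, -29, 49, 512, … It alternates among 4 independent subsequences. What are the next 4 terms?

9, -41, 64, 729

Split by position mod 4: positions 1, 5, 9, … form one track, and each other residue class forms its own.
Stream A = 45, 36, 27, 18: linear: a_n = 54 − 9·n.
Stream B = 7, -5, -17, -29: linear: a_n = 19 − 12·n.
Stream C = 16, 25, 36, 49: the squares 4², 5², 6², ….
Stream D = 125, 216, 343, 512: the cubes 5³, 6³, 7³, ….
Position 17 falls in stream A as its term 5, giving 9.
The 18th slot belongs to stream B; its 5th term is -41.
The 19th slot belongs to stream C; its 5th term is 64.
The 20th slot belongs to stream D; its 5th term is 729.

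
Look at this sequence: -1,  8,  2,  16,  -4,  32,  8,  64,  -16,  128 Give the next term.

Odd-indexed and even-indexed terms follow separate rules.
Track A: -1, 2, -4, 8, -16 — multiplying by -2 each time.
Track B: 8, 16, 32, 64, 128 — powers 2^3, 2^4, 2^5, ….
Position 11 falls in track A as its term 6, giving 32.

32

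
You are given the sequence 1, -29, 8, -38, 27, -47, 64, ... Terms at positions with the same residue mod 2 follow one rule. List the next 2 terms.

-56, 125

Odd-indexed and even-indexed terms follow separate rules.
Subsequence A = 1, 8, 27, 64: consecutive cubes n³ from n = 1.
Subsequence B = -29, -38, -47: linear: a_n = -20 − 9·n.
Position 8 falls in subsequence B as its term 4, giving -56.
Position 9 falls in subsequence A as its term 5, giving 125.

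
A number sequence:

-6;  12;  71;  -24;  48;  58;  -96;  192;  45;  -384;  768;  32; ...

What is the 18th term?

Reading positions in blocks of 3 reveals the pattern AAB — 2 tracks woven together.
Track A: -6, 12, -24, 48, -96, 192, -384, 768 — geometric with ratio -2.
Track B: 71, 58, 45, 32 — linear: a_n = 84 − 13·n.
Position 18 falls in track B as its term 6, giving 6.

6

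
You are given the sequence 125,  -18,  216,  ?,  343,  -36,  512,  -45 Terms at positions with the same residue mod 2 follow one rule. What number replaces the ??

-27

Taking every 2nd term gives 2 separate tracks.
Track A: 125, 216, 343, 512 — the cubes 5³, 6³, 7³, ….
Track B: -18, ?, -36, -45 — linear: a_n = -9 − 9·n.
Filling track B at index 2 by its rule yields -27.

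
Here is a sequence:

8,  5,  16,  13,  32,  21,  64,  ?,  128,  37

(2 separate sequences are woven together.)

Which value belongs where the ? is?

29

The terms cycle through 2 interleaved subsequences.
Track A is 8, 16, 32, 64, 128, which is a geometric progression (common ratio 2).
Track B is 5, 13, 21, ?, 37, which is arithmetic with common difference +8.
Track B's pattern makes the blank 29.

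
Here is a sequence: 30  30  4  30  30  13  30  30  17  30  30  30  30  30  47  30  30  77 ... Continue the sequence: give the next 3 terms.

Positions follow the repeating pattern AAB; grouping by letter gives 2 tracks.
Subsequence A = 30, 30, 30, 30, 30, 30, 30, 30, 30, 30, 30, 30: always 30.
Subsequence B = 4, 13, 17, 30, 47, 77: Fibonacci-style (each term is the sum of the two before it).
Term 19 comes from subsequence A (its 13th entry): 30.
Position 20 → subsequence A, term 14 = 30.
Position 21 → subsequence B, term 7 = 124.

30, 30, 124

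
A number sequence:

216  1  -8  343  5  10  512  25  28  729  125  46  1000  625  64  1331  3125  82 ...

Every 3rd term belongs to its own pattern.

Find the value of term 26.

390625

Split by position mod 3 into 3 tracks.
Track A = 216, 343, 512, 729, 1000, 1331: consecutive cubes n³ from n = 6.
Track B = 1, 5, 25, 125, 625, 3125: successive powers of 5.
Track C = -8, 10, 28, 46, 64, 82: arithmetic with common difference +18.
Term 26 comes from track B (its 9th entry): 390625.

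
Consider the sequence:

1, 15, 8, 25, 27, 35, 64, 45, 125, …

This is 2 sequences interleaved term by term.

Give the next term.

55

Positions 1, 3, 5, … form one subsequence and positions 2, 4, 6, … form another.
Stream A: 1, 8, 27, 64, 125. The cubes 1³, 2³, 3³, ….
Stream B: 15, 25, 35, 45. Arithmetic, step +10.
Position 10 falls in stream B as its term 5, giving 55.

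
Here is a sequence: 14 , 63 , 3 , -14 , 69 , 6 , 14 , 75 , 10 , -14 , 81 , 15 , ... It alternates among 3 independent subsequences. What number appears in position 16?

Taking every 3rd term gives 3 separate tracks.
Subsequence A: 14, -14, 14, -14 (alternating ±14).
Subsequence B: 63, 69, 75, 81 (arithmetic, step +6).
Subsequence C: 3, 6, 10, 15 (triangular numbers n(n+1)/2 for n = 2, 3, …).
The 16th slot belongs to subsequence A; its 6th term is -14.

-14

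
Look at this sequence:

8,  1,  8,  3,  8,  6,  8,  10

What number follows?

Taking every 2nd term gives 2 separate tracks.
Stream A: 8, 8, 8, 8 — constant 8.
Stream B: 1, 3, 6, 10 — triangular numbers n(n+1)/2 for n = 1, 2, ….
Term 9 comes from stream A (its 5th entry): 8.

8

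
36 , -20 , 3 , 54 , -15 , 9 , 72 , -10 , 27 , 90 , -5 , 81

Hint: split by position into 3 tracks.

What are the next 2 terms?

108, 0

Split by position mod 3 into 3 tracks.
Stream A = 36, 54, 72, 90: arithmetic, step +18.
Stream B = -20, -15, -10, -5: linear: a_n = -25 + 5·n.
Stream C = 3, 9, 27, 81: successive powers of 3.
Term 13 comes from stream A (its 5th entry): 108.
Position 14 falls in stream B as its term 5, giving 0.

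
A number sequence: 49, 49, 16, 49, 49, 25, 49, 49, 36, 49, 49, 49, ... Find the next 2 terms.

49, 49

Positions follow the repeating pattern AAB; grouping by letter gives 2 tracks.
Track A: 49, 49, 49, 49, 49, 49, 49, 49. Always 49.
Track B: 16, 25, 36, 49. Perfect squares starting at 4².
Term 13 comes from track A (its 9th entry): 49.
Position 14 → track A, term 10 = 49.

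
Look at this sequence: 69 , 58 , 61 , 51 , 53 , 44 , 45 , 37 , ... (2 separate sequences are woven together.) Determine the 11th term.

Taking every 2nd term gives 2 separate tracks.
Track A: 69, 61, 53, 45 (arithmetic with common difference −8).
Track B: 58, 51, 44, 37 (linear: a_n = 65 − 7·n).
Position 11 falls in track A as its term 6, giving 29.

29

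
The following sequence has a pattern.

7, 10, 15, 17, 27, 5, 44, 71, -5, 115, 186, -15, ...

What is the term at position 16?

788

Positions follow the repeating pattern AAB; grouping by letter gives 2 tracks.
Track A = 7, 10, 17, 27, 44, 71, 115, 186: a Fibonacci-like recurrence a_n = a_{n-1} + a_{n-2}.
Track B = 15, 5, -5, -15: linear: a_n = 25 − 10·n.
Position 16 falls in track A as its term 11, giving 788.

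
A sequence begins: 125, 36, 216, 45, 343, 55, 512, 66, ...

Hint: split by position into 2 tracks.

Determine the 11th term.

1000

Odd-indexed and even-indexed terms follow separate rules.
Track A = 125, 216, 343, 512: the cubes 5³, 6³, 7³, ….
Track B = 36, 45, 55, 66: triangular numbers starting at T_8.
Position 11 → track A, term 6 = 1000.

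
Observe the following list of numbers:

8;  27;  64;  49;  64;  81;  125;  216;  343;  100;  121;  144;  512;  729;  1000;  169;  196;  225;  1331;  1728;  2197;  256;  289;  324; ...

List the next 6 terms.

Reading positions in blocks of 6 reveals the pattern AAABBB — 2 tracks woven together.
Track A: 8, 27, 64, 125, 216, 343, 512, 729, 1000, 1331, 1728, 2197 (perfect cubes starting at 2³).
Track B: 49, 64, 81, 100, 121, 144, 169, 196, 225, 256, 289, 324 (the squares 7², 8², 9², …).
Position 25 falls in track A as its term 13, giving 2744.
Position 26 → track A, term 14 = 3375.
The 27th slot belongs to track A; its 15th term is 4096.
Position 28 falls in track B as its term 13, giving 361.
Position 29 → track B, term 14 = 400.
Term 30 comes from track B (its 15th entry): 441.

2744, 3375, 4096, 361, 400, 441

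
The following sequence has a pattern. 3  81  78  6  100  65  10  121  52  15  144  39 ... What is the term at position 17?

The terms cycle through 3 interleaved subsequences.
Track A: 3, 6, 10, 15 (triangular numbers n(n+1)/2 for n = 2, 3, …).
Track B: 81, 100, 121, 144 (the squares 9², 10², 11², …).
Track C: 78, 65, 52, 39 (subtracting 13 each time).
Position 17 → track B, term 6 = 196.

196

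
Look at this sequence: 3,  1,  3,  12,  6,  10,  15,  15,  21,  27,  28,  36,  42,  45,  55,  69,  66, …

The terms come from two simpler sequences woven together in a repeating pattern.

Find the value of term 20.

91

The slot pattern repeats as ABB (period 3), so there are 2 interleaved tracks.
Track A = 3, 12, 15, 27, 42, 69: a Fibonacci-like recurrence a_n = a_{n-1} + a_{n-2}.
Track B = 1, 3, 6, 10, 15, 21, 28, 36, 45, 55, 66: triangular numbers n(n+1)/2 for n = 1, 2, ….
Position 20 → track B, term 13 = 91.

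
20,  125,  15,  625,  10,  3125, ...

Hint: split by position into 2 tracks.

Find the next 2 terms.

The terms cycle through 2 interleaved subsequences.
Track A: 20, 15, 10. Linear: a_n = 25 − 5·n.
Track B: 125, 625, 3125. Powers of 5.
The 7th slot belongs to track A; its 4th term is 5.
Position 8 falls in track B as its term 4, giving 15625.

5, 15625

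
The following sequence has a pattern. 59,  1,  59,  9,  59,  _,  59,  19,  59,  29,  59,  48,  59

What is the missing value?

10

Odd-indexed and even-indexed terms follow separate rules.
Track A: 59, 59, 59, 59, 59, 59, 59 (the constant sequence 59).
Track B: 1, 9, ?, 19, 29, 48 (Fibonacci-style (each term is the sum of the two before it)).
So the missing entry in track B is 10.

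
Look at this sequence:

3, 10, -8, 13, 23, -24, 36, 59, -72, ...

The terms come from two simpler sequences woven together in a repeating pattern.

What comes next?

95

Positions follow the repeating pattern AAB; grouping by letter gives 2 tracks.
Track A = 3, 10, 13, 23, 36, 59: each term equals the sum of the previous two.
Track B = -8, -24, -72: multiplying by 3 each time.
Term 10 comes from track A (its 7th entry): 95.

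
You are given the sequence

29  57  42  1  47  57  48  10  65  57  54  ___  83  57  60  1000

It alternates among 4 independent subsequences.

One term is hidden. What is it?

Split by position mod 4: positions 1, 5, 9, … form one track, and each other residue class forms its own.
Track A: 29, 47, 65, 83. Arithmetic with common difference +18.
Track B: 57, 57, 57, 57. Always 57.
Track C: 42, 48, 54, 60. Arithmetic with common difference +6.
Track D: 1, 10, ?, 1000. Multiplying by 10 each time.
Filling track D at index 3 by its rule yields 100.

100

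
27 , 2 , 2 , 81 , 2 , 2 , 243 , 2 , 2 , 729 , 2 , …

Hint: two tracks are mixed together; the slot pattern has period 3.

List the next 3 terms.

2, 2187, 2

Reading positions in blocks of 3 reveals the pattern ABB — 2 tracks woven together.
Stream A: 27, 81, 243, 729. Powers 3^3, 3^4, 3^5, ….
Stream B: 2, 2, 2, 2, 2, 2, 2. Constant 2.
The 12th slot belongs to stream B; its 8th term is 2.
The 13th slot belongs to stream A; its 5th term is 2187.
Term 14 comes from stream B (its 9th entry): 2.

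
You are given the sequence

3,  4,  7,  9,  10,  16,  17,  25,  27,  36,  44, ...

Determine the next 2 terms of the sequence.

49, 71

Split by position mod 2 into 2 tracks.
Subsequence A = 3, 7, 10, 17, 27, 44: each term equals the sum of the previous two.
Subsequence B = 4, 9, 16, 25, 36: perfect squares starting at 2².
Position 12 → subsequence B, term 6 = 49.
The 13th slot belongs to subsequence A; its 7th term is 71.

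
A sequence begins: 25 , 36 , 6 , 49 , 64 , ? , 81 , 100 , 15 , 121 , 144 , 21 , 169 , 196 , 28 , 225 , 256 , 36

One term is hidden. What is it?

10

The slot pattern repeats as AAB (period 3), so there are 2 interleaved tracks.
Track A: 25, 36, 49, 64, 81, 100, 121, 144, 169, 196, 225, 256 (consecutive squares n² from n = 5).
Track B: 6, ?, 15, 21, 28, 36 (triangular numbers n(n+1)/2 for n = 3, 4, …).
The gap is track B's term 2; the rule gives 10.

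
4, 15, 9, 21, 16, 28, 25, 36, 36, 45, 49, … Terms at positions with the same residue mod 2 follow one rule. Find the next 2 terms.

Taking every 2nd term gives 2 separate tracks.
Track A: 4, 9, 16, 25, 36, 49. The squares 2², 3², 4², ….
Track B: 15, 21, 28, 36, 45. The triangular numbers T_5, T_6, ….
Position 12 falls in track B as its term 6, giving 55.
Position 13 falls in track A as its term 7, giving 64.

55, 64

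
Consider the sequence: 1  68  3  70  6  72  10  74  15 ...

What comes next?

Odd-indexed and even-indexed terms follow separate rules.
Subsequence A: 1, 3, 6, 10, 15 — triangular numbers starting at T_1.
Subsequence B: 68, 70, 72, 74 — arithmetic with common difference +2.
Position 10 → subsequence B, term 5 = 76.

76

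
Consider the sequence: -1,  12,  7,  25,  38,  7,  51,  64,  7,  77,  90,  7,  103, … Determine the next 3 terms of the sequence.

The slot pattern repeats as AAB (period 3), so there are 2 interleaved tracks.
Track A: -1, 12, 25, 38, 51, 64, 77, 90, 103 — arithmetic with common difference +13.
Track B: 7, 7, 7, 7 — the constant sequence 7.
The 14th slot belongs to track A; its 10th term is 116.
Position 15 falls in track B as its term 5, giving 7.
Position 16 falls in track A as its term 11, giving 129.

116, 7, 129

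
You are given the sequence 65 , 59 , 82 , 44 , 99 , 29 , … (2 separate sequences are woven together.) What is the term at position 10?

-1

Split by position mod 2 into 2 tracks.
Subsequence A: 65, 82, 99. Linear: a_n = 48 + 17·n.
Subsequence B: 59, 44, 29. Subtracting 15 each time.
Position 10 falls in subsequence B as its term 5, giving -1.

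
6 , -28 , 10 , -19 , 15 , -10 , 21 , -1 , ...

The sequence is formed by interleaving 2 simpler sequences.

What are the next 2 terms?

Odd-indexed and even-indexed terms follow separate rules.
Track A: 6, 10, 15, 21 — the triangular numbers T_3, T_4, ….
Track B: -28, -19, -10, -1 — arithmetic with common difference +9.
Term 9 comes from track A (its 5th entry): 28.
Term 10 comes from track B (its 5th entry): 8.

28, 8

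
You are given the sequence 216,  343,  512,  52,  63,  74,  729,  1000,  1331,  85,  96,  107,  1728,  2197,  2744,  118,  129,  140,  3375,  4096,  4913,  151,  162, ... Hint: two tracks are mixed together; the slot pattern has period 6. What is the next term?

The slot pattern repeats as AAABBB (period 6), so there are 2 interleaved tracks.
Stream A: 216, 343, 512, 729, 1000, 1331, 1728, 2197, 2744, 3375, 4096, 4913 (the cubes 6³, 7³, 8³, …).
Stream B: 52, 63, 74, 85, 96, 107, 118, 129, 140, 151, 162 (linear: a_n = 41 + 11·n).
Term 24 comes from stream B (its 12th entry): 173.

173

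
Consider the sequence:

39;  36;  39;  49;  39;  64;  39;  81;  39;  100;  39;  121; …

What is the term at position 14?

The terms cycle through 2 interleaved subsequences.
Track A is 39, 39, 39, 39, 39, 39, which is the constant sequence 39.
Track B is 36, 49, 64, 81, 100, 121, which is consecutive squares n² from n = 6.
Term 14 comes from track B (its 7th entry): 144.

144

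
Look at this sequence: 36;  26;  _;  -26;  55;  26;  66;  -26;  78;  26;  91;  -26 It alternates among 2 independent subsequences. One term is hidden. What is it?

45

Split by position mod 2 into 2 tracks.
Track A is 36, ?, 55, 66, 78, 91, which is triangular numbers n(n+1)/2 for n = 8, 9, ….
Track B is 26, -26, 26, -26, 26, -26, which is oscillating between 26 and -26.
Track A's pattern makes the blank 45.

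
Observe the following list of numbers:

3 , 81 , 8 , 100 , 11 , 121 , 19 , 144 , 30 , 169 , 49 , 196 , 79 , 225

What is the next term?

The terms cycle through 2 interleaved subsequences.
Stream A: 3, 8, 11, 19, 30, 49, 79. Each term equals the sum of the previous two.
Stream B: 81, 100, 121, 144, 169, 196, 225. Perfect squares starting at 9².
Position 15 → stream A, term 8 = 128.

128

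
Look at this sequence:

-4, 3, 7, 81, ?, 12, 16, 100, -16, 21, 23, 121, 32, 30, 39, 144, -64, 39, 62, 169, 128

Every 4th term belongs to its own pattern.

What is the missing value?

Read the sequence 4 terms at a time; column i is its own pattern.
Stream A = -4, ?, -16, 32, -64, 128: geometric, ×-2 each step.
Stream B = 3, 12, 21, 30, 39: adding 9 each time.
Stream C = 7, 16, 23, 39, 62: Fibonacci-style (each term is the sum of the two before it).
Stream D = 81, 100, 121, 144, 169: perfect squares starting at 9².
Filling stream A at index 2 by its rule yields 8.

8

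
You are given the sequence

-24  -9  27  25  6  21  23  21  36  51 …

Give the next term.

Reading positions in blocks of 4 reveals the pattern AABB — 2 tracks woven together.
Track A is -24, -9, 6, 21, 36, 51, which is adding 15 each time.
Track B is 27, 25, 23, 21, which is arithmetic, step −2.
Position 11 → track B, term 5 = 19.

19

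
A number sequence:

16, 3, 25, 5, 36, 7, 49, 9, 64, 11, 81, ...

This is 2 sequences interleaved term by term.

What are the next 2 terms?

13, 100

Taking every 2nd term gives 2 separate tracks.
Track A = 16, 25, 36, 49, 64, 81: consecutive squares n² from n = 4.
Track B = 3, 5, 7, 9, 11: arithmetic with common difference +2.
Term 12 comes from track B (its 6th entry): 13.
Position 13 falls in track A as its term 7, giving 100.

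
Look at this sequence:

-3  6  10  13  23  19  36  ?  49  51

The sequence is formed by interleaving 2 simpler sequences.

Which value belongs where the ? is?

32

Split by position mod 2 into 2 tracks.
Track A is -3, 10, 23, 36, 49, which is arithmetic with common difference +13.
Track B is 6, 13, 19, ?, 51, which is a Fibonacci-like recurrence a_n = a_{n-1} + a_{n-2}.
The gap is track B's term 4; the rule gives 32.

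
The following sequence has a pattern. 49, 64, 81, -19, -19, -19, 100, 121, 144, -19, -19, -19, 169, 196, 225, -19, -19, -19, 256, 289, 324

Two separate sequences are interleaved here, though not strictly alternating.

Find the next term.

-19

Positions follow the repeating pattern AAABBB; grouping by letter gives 2 tracks.
Track A: 49, 64, 81, 100, 121, 144, 169, 196, 225, 256, 289, 324. Consecutive squares n² from n = 7.
Track B: -19, -19, -19, -19, -19, -19, -19, -19, -19. Always -19.
Position 22 → track B, term 10 = -19.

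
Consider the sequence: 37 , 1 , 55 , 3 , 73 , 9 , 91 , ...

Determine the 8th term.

27

Split by position mod 2 into 2 tracks.
Subsequence A: 37, 55, 73, 91 — arithmetic with common difference +18.
Subsequence B: 1, 3, 9 — powers 3^0, 3^1, 3^2, ….
Term 8 comes from subsequence B (its 4th entry): 27.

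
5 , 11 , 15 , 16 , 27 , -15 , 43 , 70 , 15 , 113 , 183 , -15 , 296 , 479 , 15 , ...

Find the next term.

The slot pattern repeats as AAB (period 3), so there are 2 interleaved tracks.
Track A: 5, 11, 16, 27, 43, 70, 113, 183, 296, 479. Fibonacci-style (each term is the sum of the two before it).
Track B: 15, -15, 15, -15, 15. Alternating ±15.
Term 16 comes from track A (its 11th entry): 775.

775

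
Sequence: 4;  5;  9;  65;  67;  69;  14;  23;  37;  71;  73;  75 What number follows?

Positions follow the repeating pattern AAABBB; grouping by letter gives 2 tracks.
Stream A = 4, 5, 9, 14, 23, 37: a Fibonacci-like recurrence a_n = a_{n-1} + a_{n-2}.
Stream B = 65, 67, 69, 71, 73, 75: adding 2 each time.
The 13th slot belongs to stream A; its 7th term is 60.

60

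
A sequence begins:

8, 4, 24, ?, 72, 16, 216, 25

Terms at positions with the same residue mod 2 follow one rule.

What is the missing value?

9

The terms cycle through 2 interleaved subsequences.
Track A: 8, 24, 72, 216. Geometric, ×3 each step.
Track B: 4, ?, 16, 25. The squares 2², 3², 4², ….
Filling track B at index 2 by its rule yields 9.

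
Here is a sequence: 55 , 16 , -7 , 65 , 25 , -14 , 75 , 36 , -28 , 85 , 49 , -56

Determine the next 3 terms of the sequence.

Taking every 3rd term gives 3 separate tracks.
Stream A is 55, 65, 75, 85, which is arithmetic with common difference +10.
Stream B is 16, 25, 36, 49, which is the squares 4², 5², 6², ….
Stream C is -7, -14, -28, -56, which is geometric, ×2 each step.
The 13th slot belongs to stream A; its 5th term is 95.
The 14th slot belongs to stream B; its 5th term is 64.
Position 15 → stream C, term 5 = -112.

95, 64, -112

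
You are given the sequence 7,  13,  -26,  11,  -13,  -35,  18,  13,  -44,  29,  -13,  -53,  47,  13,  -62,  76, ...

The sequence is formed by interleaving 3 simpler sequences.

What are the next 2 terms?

-13, -71

The terms cycle through 3 interleaved subsequences.
Track A is 7, 11, 18, 29, 47, 76, which is Fibonacci-style (each term is the sum of the two before it).
Track B is 13, -13, 13, -13, 13, which is the oscillation 13·(−1)^(n+1).
Track C is -26, -35, -44, -53, -62, which is arithmetic with common difference −9.
The 17th slot belongs to track B; its 6th term is -13.
Position 18 → track C, term 6 = -71.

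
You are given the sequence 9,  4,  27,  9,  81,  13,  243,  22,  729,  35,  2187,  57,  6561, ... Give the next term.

The terms cycle through 2 interleaved subsequences.
Subsequence A: 9, 27, 81, 243, 729, 2187, 6561. Powers 3^2, 3^3, 3^4, ….
Subsequence B: 4, 9, 13, 22, 35, 57. Each term equals the sum of the previous two.
Term 14 comes from subsequence B (its 7th entry): 92.

92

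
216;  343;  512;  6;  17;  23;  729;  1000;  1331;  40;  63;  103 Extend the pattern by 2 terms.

1728, 2197

Reading positions in blocks of 6 reveals the pattern AAABBB — 2 tracks woven together.
Subsequence A is 216, 343, 512, 729, 1000, 1331, which is the cubes 6³, 7³, 8³, ….
Subsequence B is 6, 17, 23, 40, 63, 103, which is each term equals the sum of the previous two.
Term 13 comes from subsequence A (its 7th entry): 1728.
Term 14 comes from subsequence A (its 8th entry): 2197.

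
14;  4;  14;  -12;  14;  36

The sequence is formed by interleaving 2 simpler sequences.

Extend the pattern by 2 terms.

14, -108

Positions 1, 3, 5, … form one subsequence and positions 2, 4, 6, … form another.
Track A = 14, 14, 14: the constant sequence 14.
Track B = 4, -12, 36: multiplying by -3 each time.
Position 7 falls in track A as its term 4, giving 14.
Term 8 comes from track B (its 4th entry): -108.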